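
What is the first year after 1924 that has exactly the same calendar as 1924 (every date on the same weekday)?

1952

Two years share a calendar iff Jan 1 falls on the same weekday and both are leap or both are common. 1924: Jan 1 is Tuesday, leap year.
1925: Jan 1 Thursday, common
1926: Jan 1 Friday, common
1927: Jan 1 Saturday, common
1928: Jan 1 Sunday, leap
1929: Jan 1 Tuesday, common
1930: Jan 1 Wednesday, common
1931: Jan 1 Thursday, common
1932: Jan 1 Friday, leap
1933: Jan 1 Sunday, common
1934: Jan 1 Monday, common
1935: Jan 1 Tuesday, common
1936: Jan 1 Wednesday, leap
1937: Jan 1 Friday, common
1938: Jan 1 Saturday, common
1939: Jan 1 Sunday, common
1940: Jan 1 Monday, leap
1941: Jan 1 Wednesday, common
1942: Jan 1 Thursday, common
1943: Jan 1 Friday, common
1944: Jan 1 Saturday, leap
1945: Jan 1 Monday, common
1946: Jan 1 Tuesday, common
1947: Jan 1 Wednesday, common
1948: Jan 1 Thursday, leap
1949: Jan 1 Saturday, common
1950: Jan 1 Sunday, common
1951: Jan 1 Monday, common
1952: Jan 1 Tuesday, leap
1952 matches on both conditions.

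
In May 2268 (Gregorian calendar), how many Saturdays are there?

5

May 2268 has 31 days and begins on Friday.
The first Saturday is May 2.
Saturdays fall on 2, 9, 16, 23, 30 — that's 5.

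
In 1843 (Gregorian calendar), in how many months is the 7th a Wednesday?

Check the 7th of each month of 1843: Jan 7: Sat, Feb 7: Tue, Mar 7: Tue, Apr 7: Fri, May 7: Sun, Jun 7: Wed, Jul 7: Fri, Aug 7: Mon, Sep 7: Thu, Oct 7: Sat, Nov 7: Tue, Dec 7: Thu.
Wednesday occurs in June — 1 month.

1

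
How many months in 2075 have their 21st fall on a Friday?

1

Check the 21st of each month of 2075: Jan 21: Mon, Feb 21: Thu, Mar 21: Thu, Apr 21: Sun, May 21: Tue, Jun 21: Fri, Jul 21: Sun, Aug 21: Wed, Sep 21: Sat, Oct 21: Mon, Nov 21: Thu, Dec 21: Sat.
Friday occurs in June — 1 month.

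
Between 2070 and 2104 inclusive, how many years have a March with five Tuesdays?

15

March has 31 days; it has five Tuesdays when Tuesday falls among the first (month-length − 28) days — i.e. when March 1 is one of Tuesday/Monday/Sunday.
March 1 by year: 2070:Sat 2071:Sun✓ 2072:Tue✓ 2073:Wed 2074:Thu 2075:Fri 2076:Sun✓ 2077:Mon✓ 2078:Tue✓ 2079:Wed 2080:Fri 2081:Sat 2082:Sun✓ 2083:Mon✓ 2084:Wed …(5 more)… 2090:Wed 2091:Thu 2092:Sat 2093:Sun✓ 2094:Mon✓ 2095:Tue✓ 2096:Thu 2097:Fri 2098:Sat 2099:Sun✓ 2100:Mon✓ 2101:Tue✓ 2102:Wed 2103:Thu 2104:Sat
Years with five Tuesdays: 2071, 2072, 2076, 2077, 2078, 2082, 2083, 2088, 2089, 2093, 2094, 2095, 2099, 2100, 2101 → 15.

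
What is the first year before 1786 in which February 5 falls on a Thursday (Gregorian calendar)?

From one year to the next, a fixed date's weekday advances by 1, or by 2 when a Feb 29 lies between the two dates.
1786: February 5 is Sunday.
1785: Saturday (−1)
1784: Thursday (−2)
February 5 falls on a Thursday in 1784.

1784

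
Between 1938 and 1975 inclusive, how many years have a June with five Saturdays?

11

June has 30 days; it has five Saturdays when Saturday falls among the first (month-length − 28) days — i.e. when June 1 is one of Saturday/Friday.
June 1 by year: 1938:Wed 1939:Thu 1940:Sat✓ 1941:Sun 1942:Mon 1943:Tue 1944:Thu 1945:Fri✓ 1946:Sat✓ 1947:Sun 1948:Tue 1949:Wed 1950:Thu 1951:Fri✓ 1952:Sun …(8 more)… 1961:Thu 1962:Fri✓ 1963:Sat✓ 1964:Mon 1965:Tue 1966:Wed 1967:Thu 1968:Sat✓ 1969:Sun 1970:Mon 1971:Tue 1972:Thu 1973:Fri✓ 1974:Sat✓ 1975:Sun
Years with five Saturdays: 1940, 1945, 1946, 1951, 1956, 1957, 1962, 1963, 1968, 1973, 1974 → 11.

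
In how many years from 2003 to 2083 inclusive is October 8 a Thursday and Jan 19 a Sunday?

3

Check each year's weekday for October 8 and Jan 19:
  2003: Wed/Sun  2004: Fri/Mon  2005: Sat/Wed  2006: Sun/Thu  2007: Mon/Fri  2008: Wed/Sat  2009: Thu/Mon  2010: Fri/Tue  2011: Sat/Wed  2012: Mon/Thu  2013: Tue/Sat  2014: Wed/Sun  2015: Thu/Mon  2016: Sat/Tue  …(53 more)…  2070: Wed/Sun  2071: Thu/Mon  2072: Sat/Tue  2073: Sun/Thu  2074: Mon/Fri  2075: Tue/Sat  2076: Thu/Sun ✓  2077: Fri/Tue  2078: Sat/Wed  2079: Sun/Thu  2080: Tue/Fri  2081: Wed/Sun  2082: Thu/Mon  2083: Fri/Tue
Both conditions hold in: 2020, 2048, 2076 — 3.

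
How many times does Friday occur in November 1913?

4

November 1913 has 30 days and begins on Saturday.
The first Friday is November 7.
Fridays fall on 7, 14, 21, 28 — that's 4.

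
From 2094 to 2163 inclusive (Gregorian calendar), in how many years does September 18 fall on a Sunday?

Track September 18's weekday year by year (advancing +1, or +2 across a Feb 29):
  2094: Sat  2095: Sun (+1) ✓  2096: Tue (+2)  2097: Wed (+1)  2098: Thu (+1)
  2099: Fri (+1)  2100: Sat (+1)  2101: Sun (+1) ✓  2102: Mon (+1)  2103: Tue (+1)
  2104: Thu (+2)  2105: Fri (+1)  2106: Sat (+1)  2107: Sun (+1) ✓  … (42 more years) …
  2150: Fri (+1)  2151: Sat (+1)  2152: Mon (+2)  2153: Tue (+1)  2154: Wed (+1)
  2155: Thu (+1)  2156: Sat (+2)  2157: Sun (+1) ✓  2158: Mon (+1)  2159: Tue (+1)
  2160: Thu (+2)  2161: Fri (+1)  2162: Sat (+1)  2163: Sun (+1) ✓
Sunday years: 2095, 2101, 2107, 2112, 2118, 2129, 2135, 2140, 2146, 2157, 2163 — 11 in total.

11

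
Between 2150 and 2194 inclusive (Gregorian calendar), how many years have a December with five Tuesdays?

19

December has 31 days; it has five Tuesdays when Tuesday falls among the first (month-length − 28) days — i.e. when December 1 is one of Tuesday/Monday/Sunday.
December 1 by year: 2150:Tue✓ 2151:Wed 2152:Fri 2153:Sat 2154:Sun✓ 2155:Mon✓ 2156:Wed 2157:Thu 2158:Fri 2159:Sat 2160:Mon✓ 2161:Tue✓ 2162:Wed 2163:Thu 2164:Sat …(15 more)… 2180:Fri 2181:Sat 2182:Sun✓ 2183:Mon✓ 2184:Wed 2185:Thu 2186:Fri 2187:Sat 2188:Mon✓ 2189:Tue✓ 2190:Wed 2191:Thu 2192:Sat 2193:Sun✓ 2194:Mon✓
Years with five Tuesdays: 2150, 2154, 2155, 2160, 2161, 2165, 2166, 2167, 2171, 2172, 2176, 2177, 2178, 2182, 2183, 2188, 2189, 2193, 2194 → 19.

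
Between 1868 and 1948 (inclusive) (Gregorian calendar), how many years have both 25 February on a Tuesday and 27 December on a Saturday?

9

Check each year's weekday for 25 February and 27 December:
  1868: Tue/Sun  1869: Thu/Mon  1870: Fri/Tue  1871: Sat/Wed  1872: Sun/Fri  1873: Tue/Sat ✓  1874: Wed/Sun  1875: Thu/Mon  1876: Fri/Wed  1877: Sun/Thu  1878: Mon/Fri  1879: Tue/Sat ✓  1880: Wed/Mon  1881: Fri/Tue  …(53 more)…  1935: Mon/Fri  1936: Tue/Sun  1937: Thu/Mon  1938: Fri/Tue  1939: Sat/Wed  1940: Sun/Fri  1941: Tue/Sat ✓  1942: Wed/Sun  1943: Thu/Mon  1944: Fri/Wed  1945: Sun/Thu  1946: Mon/Fri  1947: Tue/Sat ✓  1948: Wed/Mon
Both conditions hold in: 1873, 1879, 1890, 1902, 1913, 1919, 1930, 1941, 1947 — 9.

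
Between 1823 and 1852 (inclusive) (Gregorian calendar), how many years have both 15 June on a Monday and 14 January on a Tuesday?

Check each year's weekday for 15 June and 14 January:
  1823: Sun/Tue  1824: Tue/Wed  1825: Wed/Fri  1826: Thu/Sat  1827: Fri/Sun  1828: Sun/Mon  1829: Mon/Wed  1830: Tue/Thu  1831: Wed/Fri  1832: Fri/Sat  1833: Sat/Mon  1834: Sun/Tue  1835: Mon/Wed  1836: Wed/Thu  1837: Thu/Sat  1838: Fri/Sun  1839: Sat/Mon  1840: Mon/Tue ✓  1841: Tue/Thu  1842: Wed/Fri  1843: Thu/Sat  1844: Sat/Sun  1845: Sun/Tue  1846: Mon/Wed  1847: Tue/Thu  1848: Thu/Fri  1849: Fri/Sun  1850: Sat/Mon  1851: Sun/Tue  1852: Tue/Wed
Both conditions hold in: 1840 — 1.

1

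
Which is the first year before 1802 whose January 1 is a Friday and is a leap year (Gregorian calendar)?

1796

Jan 1 advances by 2 weekdays after a leap year and by 1 after a common year.
1802: Jan 1 is Friday.
1801: Thursday
1800: Wednesday
1799: Tuesday
1798: Monday
1797: Sunday
1796: Friday (leap)
1796 begins on a Friday and is a leap year.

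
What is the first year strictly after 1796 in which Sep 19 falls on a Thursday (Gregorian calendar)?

From one year to the next, a fixed date's weekday advances by 1, or by 2 when a Feb 29 lies between the two dates.
1796: September 19 is Monday.
1797: Tuesday (+1)
1798: Wednesday (+1)
1799: Thursday (+1)
Sep 19 falls on a Thursday in 1799.

1799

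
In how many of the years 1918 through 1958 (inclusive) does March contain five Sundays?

March has 31 days; it has five Sundays when Sunday falls among the first (month-length − 28) days — i.e. when March 1 is one of Sunday/Saturday/Friday.
March 1 by year: 1918:Fri✓ 1919:Sat✓ 1920:Mon 1921:Tue 1922:Wed 1923:Thu 1924:Sat✓ 1925:Sun✓ 1926:Mon 1927:Tue 1928:Thu 1929:Fri✓ 1930:Sat✓ 1931:Sun✓ 1932:Tue …(11 more)… 1944:Wed 1945:Thu 1946:Fri✓ 1947:Sat✓ 1948:Mon 1949:Tue 1950:Wed 1951:Thu 1952:Sat✓ 1953:Sun✓ 1954:Mon 1955:Tue 1956:Thu 1957:Fri✓ 1958:Sat✓
Years with five Sundays: 1918, 1919, 1924, 1925, 1929, 1930, 1931, 1935, 1936, 1940, 1941, 1942, 1946, 1947, 1952, 1953, 1957, 1958 → 18.

18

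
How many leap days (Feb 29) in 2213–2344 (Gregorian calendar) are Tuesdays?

Leap years in 2213–2344: 32 of them.
Feb 29 weekday advances by 5 (mod 7) from one leap year to the next four years later (or differs when a century non-leap intervenes).
Leap-day weekdays: 2216:Thu 2220:Tue✓ 2224:Sun 2228:Fri 2232:Wed 2236:Mon 2240:Sat 2244:Thu 2248:Tue✓ 2252:Sun 2256:Fri 2260:Wed 2264:Mon …(6 more)… 2292:Mon 2296:Sat 2304:Mon 2308:Sat 2312:Thu 2316:Tue✓ 2320:Sun 2324:Fri 2328:Wed 2332:Mon 2336:Sat 2340:Thu 2344:Tue✓
Tuesday: 2220, 2248, 2276, 2316, 2344 → 5.

5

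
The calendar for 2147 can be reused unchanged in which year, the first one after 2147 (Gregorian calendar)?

Two years share a calendar iff Jan 1 falls on the same weekday and both are leap or both are common. 2147: Jan 1 is Sunday, common year.
2148: Jan 1 Monday, leap
2149: Jan 1 Wednesday, common
2150: Jan 1 Thursday, common
2151: Jan 1 Friday, common
2152: Jan 1 Saturday, leap
2153: Jan 1 Monday, common
2154: Jan 1 Tuesday, common
2155: Jan 1 Wednesday, common
2156: Jan 1 Thursday, leap
2157: Jan 1 Saturday, common
2158: Jan 1 Sunday, common
2158 matches on both conditions.

2158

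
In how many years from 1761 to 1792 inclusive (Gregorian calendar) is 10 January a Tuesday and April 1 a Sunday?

Check each year's weekday for 10 January and April 1:
  1761: Sat/Wed  1762: Sun/Thu  1763: Mon/Fri  1764: Tue/Sun ✓  1765: Thu/Mon  1766: Fri/Tue  1767: Sat/Wed  1768: Sun/Fri  1769: Tue/Sat  1770: Wed/Sun  1771: Thu/Mon  1772: Fri/Wed  1773: Sun/Thu  1774: Mon/Fri  …(4 more)…  1779: Sun/Thu  1780: Mon/Sat  1781: Wed/Sun  1782: Thu/Mon  1783: Fri/Tue  1784: Sat/Thu  1785: Mon/Fri  1786: Tue/Sat  1787: Wed/Sun  1788: Thu/Tue  1789: Sat/Wed  1790: Sun/Thu  1791: Mon/Fri  1792: Tue/Sun ✓
Both conditions hold in: 1764, 1792 — 2.

2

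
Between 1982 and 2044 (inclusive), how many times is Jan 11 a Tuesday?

Track Jan 11's weekday year by year (advancing +1, or +2 across a Feb 29):
  1982: Mon  1983: Tue (+1) ✓  1984: Wed (+1)  1985: Fri (+2)  1986: Sat (+1)
  1987: Sun (+1)  1988: Mon (+1)  1989: Wed (+2)  1990: Thu (+1)  1991: Fri (+1)
  1992: Sat (+1)  1993: Mon (+2)  1994: Tue (+1) ✓  1995: Wed (+1)  … (35 more years) …
  2031: Sat (+1)  2032: Sun (+1)  2033: Tue (+2) ✓  2034: Wed (+1)  2035: Thu (+1)
  2036: Fri (+1)  2037: Sun (+2)  2038: Mon (+1)  2039: Tue (+1) ✓  2040: Wed (+1)
  2041: Fri (+2)  2042: Sat (+1)  2043: Sun (+1)  2044: Mon (+1)
Tuesday years: 1983, 1994, 2000, 2005, 2011, 2022, 2028, 2033, 2039 — 9 in total.

9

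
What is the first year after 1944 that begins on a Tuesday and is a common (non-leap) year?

Jan 1 advances by 2 weekdays after a leap year and by 1 after a common year.
1944: Jan 1 is Saturday (leap).
1945: Monday
1946: Tuesday
1946 begins on a Tuesday and is a common year.

1946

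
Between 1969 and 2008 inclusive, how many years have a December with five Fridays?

17

December has 31 days; it has five Fridays when Friday falls among the first (month-length − 28) days — i.e. when December 1 is one of Friday/Thursday/Wednesday.
December 1 by year: 1969:Mon 1970:Tue 1971:Wed✓ 1972:Fri✓ 1973:Sat 1974:Sun 1975:Mon 1976:Wed✓ 1977:Thu✓ 1978:Fri✓ 1979:Sat 1980:Mon 1981:Tue 1982:Wed✓ 1983:Thu✓ …(10 more)… 1994:Thu✓ 1995:Fri✓ 1996:Sun 1997:Mon 1998:Tue 1999:Wed✓ 2000:Fri✓ 2001:Sat 2002:Sun 2003:Mon 2004:Wed✓ 2005:Thu✓ 2006:Fri✓ 2007:Sat 2008:Mon
Years with five Fridays: 1971, 1972, 1976, 1977, 1978, 1982, 1983, 1988, 1989, 1993, 1994, 1995, 1999, 2000, 2004, 2005, 2006 → 17.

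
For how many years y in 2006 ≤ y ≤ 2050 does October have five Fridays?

19

October has 31 days; it has five Fridays when Friday falls among the first (month-length − 28) days — i.e. when October 1 is one of Friday/Thursday/Wednesday.
October 1 by year: 2006:Sun 2007:Mon 2008:Wed✓ 2009:Thu✓ 2010:Fri✓ 2011:Sat 2012:Mon 2013:Tue 2014:Wed✓ 2015:Thu✓ 2016:Sat 2017:Sun 2018:Mon 2019:Tue 2020:Thu✓ …(15 more)… 2036:Wed✓ 2037:Thu✓ 2038:Fri✓ 2039:Sat 2040:Mon 2041:Tue 2042:Wed✓ 2043:Thu✓ 2044:Sat 2045:Sun 2046:Mon 2047:Tue 2048:Thu✓ 2049:Fri✓ 2050:Sat
Years with five Fridays: 2008, 2009, 2010, 2014, 2015, 2020, 2021, 2025, 2026, 2027, 2031, 2032, 2036, 2037, 2038, 2042, 2043, 2048, 2049 → 19.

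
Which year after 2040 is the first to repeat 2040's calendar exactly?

2068

Two years share a calendar iff Jan 1 falls on the same weekday and both are leap or both are common. 2040: Jan 1 is Sunday, leap year.
2041: Jan 1 Tuesday, common
2042: Jan 1 Wednesday, common
2043: Jan 1 Thursday, common
2044: Jan 1 Friday, leap
2045: Jan 1 Sunday, common
2046: Jan 1 Monday, common
2047: Jan 1 Tuesday, common
2048: Jan 1 Wednesday, leap
2049: Jan 1 Friday, common
2050: Jan 1 Saturday, common
2051: Jan 1 Sunday, common
2052: Jan 1 Monday, leap
2053: Jan 1 Wednesday, common
2054: Jan 1 Thursday, common
2055: Jan 1 Friday, common
2056: Jan 1 Saturday, leap
2057: Jan 1 Monday, common
2058: Jan 1 Tuesday, common
2059: Jan 1 Wednesday, common
2060: Jan 1 Thursday, leap
2061: Jan 1 Saturday, common
2062: Jan 1 Sunday, common
2063: Jan 1 Monday, common
2064: Jan 1 Tuesday, leap
2065: Jan 1 Thursday, common
2066: Jan 1 Friday, common
2067: Jan 1 Saturday, common
2068: Jan 1 Sunday, leap
2068 matches on both conditions.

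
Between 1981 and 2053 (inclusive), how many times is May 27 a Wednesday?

Track May 27's weekday year by year (advancing +1, or +2 across a Feb 29):
  1981: Wed ✓  1982: Thu (+1)  1983: Fri (+1)  1984: Sun (+2)  1985: Mon (+1)
  1986: Tue (+1)  1987: Wed (+1) ✓  1988: Fri (+2)  1989: Sat (+1)  1990: Sun (+1)
  1991: Mon (+1)  1992: Wed (+2) ✓  1993: Thu (+1)  1994: Fri (+1)  … (45 more years) …
  2040: Sun (+2)  2041: Mon (+1)  2042: Tue (+1)  2043: Wed (+1) ✓  2044: Fri (+2)
  2045: Sat (+1)  2046: Sun (+1)  2047: Mon (+1)  2048: Wed (+2) ✓  2049: Thu (+1)
  2050: Fri (+1)  2051: Sat (+1)  2052: Mon (+2)  2053: Tue (+1)
Wednesday years: 1981, 1987, 1992, 1998, 2009, 2015, 2020, 2026, 2037, 2043, 2048 — 11 in total.

11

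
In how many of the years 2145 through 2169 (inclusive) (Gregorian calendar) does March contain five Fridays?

March has 31 days; it has five Fridays when Friday falls among the first (month-length − 28) days — i.e. when March 1 is one of Friday/Thursday/Wednesday.
March 1 by year: 2145:Mon 2146:Tue 2147:Wed✓ 2148:Fri✓ 2149:Sat 2150:Sun 2151:Mon 2152:Wed✓ 2153:Thu✓ 2154:Fri✓ 2155:Sat 2156:Mon 2157:Tue 2158:Wed✓ 2159:Thu✓ 2160:Sat 2161:Sun 2162:Mon 2163:Tue 2164:Thu✓ 2165:Fri✓ 2166:Sat 2167:Sun 2168:Tue 2169:Wed✓
Years with five Fridays: 2147, 2148, 2152, 2153, 2154, 2158, 2159, 2164, 2165, 2169 → 10.

10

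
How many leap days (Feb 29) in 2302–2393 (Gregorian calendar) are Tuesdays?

Leap years in 2302–2393: 23 of them.
Feb 29 weekday advances by 5 (mod 7) from one leap year to the next four years later (or differs when a century non-leap intervenes).
Leap-day weekdays: 2304:Mon 2308:Sat 2312:Thu 2316:Tue✓ 2320:Sun 2324:Fri 2328:Wed 2332:Mon 2336:Sat 2340:Thu 2344:Tue✓ 2348:Sun 2352:Fri 2356:Wed 2360:Mon 2364:Sat 2368:Thu 2372:Tue✓ 2376:Sun 2380:Fri 2384:Wed 2388:Mon 2392:Sat
Tuesday: 2316, 2344, 2372 → 3.

3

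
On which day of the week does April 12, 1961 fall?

January 1, 1961 is a Sunday.
April 12 is day 102 of the year, i.e. 101 days after Jan 1.
101 mod 7 = 3, so advance 3 weekdays from Sunday: Wednesday.

Wednesday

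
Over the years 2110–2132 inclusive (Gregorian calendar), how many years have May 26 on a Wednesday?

Track May 26's weekday year by year (advancing +1, or +2 across a Feb 29):
  2110: Mon  2111: Tue (+1)  2112: Thu (+2)  2113: Fri (+1)  2114: Sat (+1)
  2115: Sun (+1)  2116: Tue (+2)  2117: Wed (+1) ✓  2118: Thu (+1)  2119: Fri (+1)
  2120: Sun (+2)  2121: Mon (+1)  2122: Tue (+1)  2123: Wed (+1) ✓  2124: Fri (+2)
  2125: Sat (+1)  2126: Sun (+1)  2127: Mon (+1)  2128: Wed (+2) ✓  2129: Thu (+1)
  2130: Fri (+1)  2131: Sat (+1)  2132: Mon (+2)
Wednesday years: 2117, 2123, 2128 — 3 in total.

3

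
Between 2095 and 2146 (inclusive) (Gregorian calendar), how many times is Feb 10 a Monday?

7

Track Feb 10's weekday year by year (advancing +1, or +2 across a Feb 29):
  2095: Thu  2096: Fri (+1)  2097: Sun (+2)  2098: Mon (+1) ✓  2099: Tue (+1)
  2100: Wed (+1)  2101: Thu (+1)  2102: Fri (+1)  2103: Sat (+1)  2104: Sun (+1)
  2105: Tue (+2)  2106: Wed (+1)  2107: Thu (+1)  2108: Fri (+1)  … (24 more years) …
  2133: Tue (+2)  2134: Wed (+1)  2135: Thu (+1)  2136: Fri (+1)  2137: Sun (+2)
  2138: Mon (+1) ✓  2139: Tue (+1)  2140: Wed (+1)  2141: Fri (+2)  2142: Sat (+1)
  2143: Sun (+1)  2144: Mon (+1) ✓  2145: Wed (+2)  2146: Thu (+1)
Monday years: 2098, 2110, 2116, 2121, 2127, 2138, 2144 — 7 in total.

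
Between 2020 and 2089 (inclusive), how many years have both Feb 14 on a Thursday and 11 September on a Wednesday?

Check each year's weekday for Feb 14 and 11 September:
  2020: Fri/Fri  2021: Sun/Sat  2022: Mon/Sun  2023: Tue/Mon  2024: Wed/Wed  2025: Fri/Thu  2026: Sat/Fri  2027: Sun/Sat  2028: Mon/Mon  2029: Wed/Tue  2030: Thu/Wed ✓  2031: Fri/Thu  2032: Sat/Sat  2033: Mon/Sun  …(42 more)…  2076: Fri/Fri  2077: Sun/Sat  2078: Mon/Sun  2079: Tue/Mon  2080: Wed/Wed  2081: Fri/Thu  2082: Sat/Fri  2083: Sun/Sat  2084: Mon/Mon  2085: Wed/Tue  2086: Thu/Wed ✓  2087: Fri/Thu  2088: Sat/Sat  2089: Mon/Sun
Both conditions hold in: 2030, 2041, 2047, 2058, 2069, 2075, 2086 — 7.

7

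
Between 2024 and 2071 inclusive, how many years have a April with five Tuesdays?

April has 30 days; it has five Tuesdays when Tuesday falls among the first (month-length − 28) days — i.e. when April 1 is one of Tuesday/Monday.
April 1 by year: 2024:Mon✓ 2025:Tue✓ 2026:Wed 2027:Thu 2028:Sat 2029:Sun 2030:Mon✓ 2031:Tue✓ 2032:Thu 2033:Fri 2034:Sat 2035:Sun 2036:Tue✓ 2037:Wed 2038:Thu …(18 more)… 2057:Sun 2058:Mon✓ 2059:Tue✓ 2060:Thu 2061:Fri 2062:Sat 2063:Sun 2064:Tue✓ 2065:Wed 2066:Thu 2067:Fri 2068:Sun 2069:Mon✓ 2070:Tue✓ 2071:Wed
Years with five Tuesdays: 2024, 2025, 2030, 2031, 2036, 2041, 2042, 2047, 2052, 2053, 2058, 2059, 2064, 2069, 2070 → 15.

15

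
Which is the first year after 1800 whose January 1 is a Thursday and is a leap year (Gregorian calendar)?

1824

Jan 1 advances by 2 weekdays after a leap year and by 1 after a common year.
1800: Jan 1 is Wednesday.
1801: Thursday
1802: Friday
1803: Saturday
1804: Sunday (leap)
1805: Tuesday
1806: Wednesday
1807: Thursday
1808: Friday (leap)
1809: Sunday
1810: Monday
1811: Tuesday
1812: Wednesday (leap)
1813: Friday
1814: Saturday
1815: Sunday
1816: Monday (leap)
1817: Wednesday
1818: Thursday
1819: Friday
1820: Saturday (leap)
1821: Monday
1822: Tuesday
1823: Wednesday
1824: Thursday (leap)
1824 begins on a Thursday and is a leap year.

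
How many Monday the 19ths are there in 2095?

2

Check the 19th of each month of 2095: Jan 19: Wed, Feb 19: Sat, Mar 19: Sat, Apr 19: Tue, May 19: Thu, Jun 19: Sun, Jul 19: Tue, Aug 19: Fri, Sep 19: Mon, Oct 19: Wed, Nov 19: Sat, Dec 19: Mon.
Monday occurs in September, December — 2 months.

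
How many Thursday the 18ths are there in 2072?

Check the 18th of each month of 2072: Jan 18: Mon, Feb 18: Thu, Mar 18: Fri, Apr 18: Mon, May 18: Wed, Jun 18: Sat, Jul 18: Mon, Aug 18: Thu, Sep 18: Sun, Oct 18: Tue, Nov 18: Fri, Dec 18: Sun.
Thursday occurs in February, August — 2 months.

2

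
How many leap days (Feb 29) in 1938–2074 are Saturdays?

Leap years in 1938–2074: 34 of them.
Feb 29 weekday advances by 5 (mod 7) from one leap year to the next four years later (or differs when a century non-leap intervenes).
Leap-day weekdays: 1940:Thu 1944:Tue 1948:Sun 1952:Fri 1956:Wed 1960:Mon 1964:Sat✓ 1968:Thu 1972:Tue 1976:Sun 1980:Fri 1984:Wed 1988:Mon …(8 more)… 2024:Thu 2028:Tue 2032:Sun 2036:Fri 2040:Wed 2044:Mon 2048:Sat✓ 2052:Thu 2056:Tue 2060:Sun 2064:Fri 2068:Wed 2072:Mon
Saturday: 1964, 1992, 2020, 2048 → 4.

4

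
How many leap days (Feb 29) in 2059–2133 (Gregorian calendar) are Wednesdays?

3

Leap years in 2059–2133: 18 of them.
Feb 29 weekday advances by 5 (mod 7) from one leap year to the next four years later (or differs when a century non-leap intervenes).
Leap-day weekdays: 2060:Sun 2064:Fri 2068:Wed✓ 2072:Mon 2076:Sat 2080:Thu 2084:Tue 2088:Sun 2092:Fri 2096:Wed✓ 2104:Fri 2108:Wed✓ 2112:Mon 2116:Sat 2120:Thu 2124:Tue 2128:Sun 2132:Fri
Wednesday: 2068, 2096, 2108 → 3.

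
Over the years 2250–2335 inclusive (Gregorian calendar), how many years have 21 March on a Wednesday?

Track 21 March's weekday year by year (advancing +1, or +2 across a Feb 29):
  2250: Thu  2251: Fri (+1)  2252: Sun (+2)  2253: Mon (+1)  2254: Tue (+1)
  2255: Wed (+1) ✓  2256: Fri (+2)  2257: Sat (+1)  2258: Sun (+1)  2259: Mon (+1)
  2260: Wed (+2) ✓  2261: Thu (+1)  2262: Fri (+1)  2263: Sat (+1)  … (58 more years) …
  2322: Tue (+1)  2323: Wed (+1) ✓  2324: Fri (+2)  2325: Sat (+1)  2326: Sun (+1)
  2327: Mon (+1)  2328: Wed (+2) ✓  2329: Thu (+1)  2330: Fri (+1)  2331: Sat (+1)
  2332: Mon (+2)  2333: Tue (+1)  2334: Wed (+1) ✓  2335: Thu (+1)
Wednesday years: 2255, 2260, 2266, 2277, 2283, 2288, 2294, 2300, 2306, 2317, 2323, 2328, 2334 — 13 in total.

13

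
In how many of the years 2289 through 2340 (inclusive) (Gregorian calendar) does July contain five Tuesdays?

July has 31 days; it has five Tuesdays when Tuesday falls among the first (month-length − 28) days — i.e. when July 1 is one of Tuesday/Monday/Sunday.
July 1 by year: 2289:Mon✓ 2290:Tue✓ 2291:Wed 2292:Fri 2293:Sat 2294:Sun✓ 2295:Mon✓ 2296:Wed 2297:Thu 2298:Fri 2299:Sat 2300:Sun✓ 2301:Mon✓ 2302:Tue✓ 2303:Wed …(22 more)… 2326:Thu 2327:Fri 2328:Sun✓ 2329:Mon✓ 2330:Tue✓ 2331:Wed 2332:Fri 2333:Sat 2334:Sun✓ 2335:Mon✓ 2336:Wed 2337:Thu 2338:Fri 2339:Sat 2340:Mon✓
Years with five Tuesdays: 2289, 2290, 2294, 2295, 2300, 2301, 2302, 2306, 2307, 2312, 2313, 2317, 2318, 2319, 2323, 2324, 2328, 2329, 2330, 2334, 2335, 2340 → 22.

22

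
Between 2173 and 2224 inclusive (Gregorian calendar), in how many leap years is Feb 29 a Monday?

Leap years in 2173–2224: 12 of them.
Feb 29 weekday advances by 5 (mod 7) from one leap year to the next four years later (or differs when a century non-leap intervenes).
Leap-day weekdays: 2176:Thu 2180:Tue 2184:Sun 2188:Fri 2192:Wed 2196:Mon✓ 2204:Wed 2208:Mon✓ 2212:Sat 2216:Thu 2220:Tue 2224:Sun
Monday: 2196, 2208 → 2.

2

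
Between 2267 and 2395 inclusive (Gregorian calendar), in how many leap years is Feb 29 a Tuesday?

4

Leap years in 2267–2395: 31 of them.
Feb 29 weekday advances by 5 (mod 7) from one leap year to the next four years later (or differs when a century non-leap intervenes).
Leap-day weekdays: 2268:Sat 2272:Thu 2276:Tue✓ 2280:Sun 2284:Fri 2288:Wed 2292:Mon 2296:Sat 2304:Mon 2308:Sat 2312:Thu 2316:Tue✓ 2320:Sun …(5 more)… 2344:Tue✓ 2348:Sun 2352:Fri 2356:Wed 2360:Mon 2364:Sat 2368:Thu 2372:Tue✓ 2376:Sun 2380:Fri 2384:Wed 2388:Mon 2392:Sat
Tuesday: 2276, 2316, 2344, 2372 → 4.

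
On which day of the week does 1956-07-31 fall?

Tuesday

January 1, 1956 is a Sunday.
July 31 is day 213 of the year, i.e. 212 days after Jan 1.
212 mod 7 = 2, so advance 2 weekdays from Sunday: Tuesday.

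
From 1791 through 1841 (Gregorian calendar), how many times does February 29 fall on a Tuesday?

Leap years in 1791–1841: 12 of them.
Feb 29 weekday advances by 5 (mod 7) from one leap year to the next four years later (or differs when a century non-leap intervenes).
Leap-day weekdays: 1792:Wed 1796:Mon 1804:Wed 1808:Mon 1812:Sat 1816:Thu 1820:Tue✓ 1824:Sun 1828:Fri 1832:Wed 1836:Mon 1840:Sat
Tuesday: 1820 → 1.

1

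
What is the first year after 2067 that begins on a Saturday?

Jan 1 advances by 2 weekdays after a leap year and by 1 after a common year.
2067: Jan 1 is Saturday.
2068: Sunday (leap)
2069: Tuesday
2070: Wednesday
2071: Thursday
2072: Friday (leap)
2073: Sunday
2074: Monday
2075: Tuesday
2076: Wednesday (leap)
2077: Friday
2078: Saturday
2078 begins on a Saturday

2078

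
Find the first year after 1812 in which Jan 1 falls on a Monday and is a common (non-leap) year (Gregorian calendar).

Jan 1 advances by 2 weekdays after a leap year and by 1 after a common year.
1812: Jan 1 is Wednesday (leap).
1813: Friday
1814: Saturday
1815: Sunday
1816: Monday (leap)
1817: Wednesday
1818: Thursday
1819: Friday
1820: Saturday (leap)
1821: Monday
1821 begins on a Monday and is a common year.

1821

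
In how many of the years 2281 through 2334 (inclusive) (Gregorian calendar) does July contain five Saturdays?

23

July has 31 days; it has five Saturdays when Saturday falls among the first (month-length − 28) days — i.e. when July 1 is one of Saturday/Friday/Thursday.
July 1 by year: 2281:Fri✓ 2282:Sat✓ 2283:Sun 2284:Tue 2285:Wed 2286:Thu✓ 2287:Fri✓ 2288:Sun 2289:Mon 2290:Tue 2291:Wed 2292:Fri✓ 2293:Sat✓ 2294:Sun 2295:Mon …(24 more)… 2320:Thu✓ 2321:Fri✓ 2322:Sat✓ 2323:Sun 2324:Tue 2325:Wed 2326:Thu✓ 2327:Fri✓ 2328:Sun 2329:Mon 2330:Tue 2331:Wed 2332:Fri✓ 2333:Sat✓ 2334:Sun
Years with five Saturdays: 2281, 2282, 2286, 2287, 2292, 2293, 2297, 2298, 2299, 2304, 2305, 2309, 2310, 2311, 2315, 2316, 2320, 2321, 2322, 2326, 2327, 2332, 2333 → 23.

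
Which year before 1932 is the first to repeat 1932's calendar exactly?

1904

Two years share a calendar iff Jan 1 falls on the same weekday and both are leap or both are common. 1932: Jan 1 is Friday, leap year.
1931: Jan 1 Thursday, common
1930: Jan 1 Wednesday, common
1929: Jan 1 Tuesday, common
1928: Jan 1 Sunday, leap
1927: Jan 1 Saturday, common
1926: Jan 1 Friday, common
1925: Jan 1 Thursday, common
1924: Jan 1 Tuesday, leap
1923: Jan 1 Monday, common
1922: Jan 1 Sunday, common
1921: Jan 1 Saturday, common
1920: Jan 1 Thursday, leap
1919: Jan 1 Wednesday, common
1918: Jan 1 Tuesday, common
1917: Jan 1 Monday, common
1916: Jan 1 Saturday, leap
1915: Jan 1 Friday, common
1914: Jan 1 Thursday, common
1913: Jan 1 Wednesday, common
1912: Jan 1 Monday, leap
1911: Jan 1 Sunday, common
1910: Jan 1 Saturday, common
1909: Jan 1 Friday, common
1908: Jan 1 Wednesday, leap
1907: Jan 1 Tuesday, common
1906: Jan 1 Monday, common
1905: Jan 1 Sunday, common
1904: Jan 1 Friday, leap
1904 matches on both conditions.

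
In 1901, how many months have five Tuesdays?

A month of length L has five Tuesdays iff its first Tuesday is on day ≤ L−28 (so day 1–3 in a 31-day month, 1–2 in a 30-day month, day 1 in a leap February).
Checking each month of 1901: Jan starts Tue (31d) ✓; Feb starts Fri (28d); Mar starts Fri (31d); Apr starts Mon (30d) ✓; May starts Wed (31d); Jun starts Sat (30d); Jul starts Mon (31d) ✓; Aug starts Thu (31d); Sep starts Sun (30d); Oct starts Tue (31d) ✓; Nov starts Fri (30d); Dec starts Sun (31d) ✓.
Five-Tuesday months: January, April, July, October, December → 5.

5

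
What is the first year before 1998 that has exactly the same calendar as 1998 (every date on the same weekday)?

Two years share a calendar iff Jan 1 falls on the same weekday and both are leap or both are common. 1998: Jan 1 is Thursday, common year.
1997: Jan 1 Wednesday, common
1996: Jan 1 Monday, leap
1995: Jan 1 Sunday, common
1994: Jan 1 Saturday, common
1993: Jan 1 Friday, common
1992: Jan 1 Wednesday, leap
1991: Jan 1 Tuesday, common
1990: Jan 1 Monday, common
1989: Jan 1 Sunday, common
1988: Jan 1 Friday, leap
1987: Jan 1 Thursday, common
1987 matches on both conditions.

1987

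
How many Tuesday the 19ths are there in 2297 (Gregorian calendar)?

Check the 19th of each month of 2297: Jan 19: Tue, Feb 19: Fri, Mar 19: Fri, Apr 19: Mon, May 19: Wed, Jun 19: Sat, Jul 19: Mon, Aug 19: Thu, Sep 19: Sun, Oct 19: Tue, Nov 19: Fri, Dec 19: Sun.
Tuesday occurs in January, October — 2 months.

2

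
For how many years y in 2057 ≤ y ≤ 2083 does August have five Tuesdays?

11

August has 31 days; it has five Tuesdays when Tuesday falls among the first (month-length − 28) days — i.e. when August 1 is one of Tuesday/Monday/Sunday.
August 1 by year: 2057:Wed 2058:Thu 2059:Fri 2060:Sun✓ 2061:Mon✓ 2062:Tue✓ 2063:Wed 2064:Fri 2065:Sat 2066:Sun✓ 2067:Mon✓ 2068:Wed 2069:Thu 2070:Fri 2071:Sat 2072:Mon✓ 2073:Tue✓ 2074:Wed 2075:Thu 2076:Sat 2077:Sun✓ 2078:Mon✓ 2079:Tue✓ 2080:Thu 2081:Fri 2082:Sat 2083:Sun✓
Years with five Tuesdays: 2060, 2061, 2062, 2066, 2067, 2072, 2073, 2077, 2078, 2079, 2083 → 11.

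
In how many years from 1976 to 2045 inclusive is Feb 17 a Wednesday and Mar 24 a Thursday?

Check each year's weekday for Feb 17 and Mar 24:
  1976: Tue/Wed  1977: Thu/Thu  1978: Fri/Fri  1979: Sat/Sat  1980: Sun/Mon  1981: Tue/Tue  1982: Wed/Wed  1983: Thu/Thu  1984: Fri/Sat  1985: Sun/Sun  1986: Mon/Mon  1987: Tue/Tue  1988: Wed/Thu ✓  1989: Fri/Fri  …(42 more)…  2032: Tue/Wed  2033: Thu/Thu  2034: Fri/Fri  2035: Sat/Sat  2036: Sun/Mon  2037: Tue/Tue  2038: Wed/Wed  2039: Thu/Thu  2040: Fri/Sat  2041: Sun/Sun  2042: Mon/Mon  2043: Tue/Tue  2044: Wed/Thu ✓  2045: Fri/Fri
Both conditions hold in: 1988, 2016, 2044 — 3.

3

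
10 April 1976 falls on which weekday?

Saturday

January 1, 1976 is a Thursday.
April 10 is day 101 of the year, i.e. 100 days after Jan 1.
100 mod 7 = 2, so advance 2 weekdays from Thursday: Saturday.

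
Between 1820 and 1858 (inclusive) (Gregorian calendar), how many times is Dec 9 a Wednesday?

5

Track Dec 9's weekday year by year (advancing +1, or +2 across a Feb 29):
  1820: Sat  1821: Sun (+1)  1822: Mon (+1)  1823: Tue (+1)  1824: Thu (+2)
  1825: Fri (+1)  1826: Sat (+1)  1827: Sun (+1)  1828: Tue (+2)  1829: Wed (+1) ✓
  1830: Thu (+1)  1831: Fri (+1)  1832: Sun (+2)  1833: Mon (+1)  … (11 more years) …
  1845: Tue (+1)  1846: Wed (+1) ✓  1847: Thu (+1)  1848: Sat (+2)  1849: Sun (+1)
  1850: Mon (+1)  1851: Tue (+1)  1852: Thu (+2)  1853: Fri (+1)  1854: Sat (+1)
  1855: Sun (+1)  1856: Tue (+2)  1857: Wed (+1) ✓  1858: Thu (+1)
Wednesday years: 1829, 1835, 1840, 1846, 1857 — 5 in total.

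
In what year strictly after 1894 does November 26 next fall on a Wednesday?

From one year to the next, a fixed date's weekday advances by 1, or by 2 when a Feb 29 lies between the two dates.
1894: November 26 is Monday.
1895: Tuesday (+1)
1896: Thursday (+2)
1897: Friday (+1)
1898: Saturday (+1)
1899: Sunday (+1)
1900: Monday (+1)
1901: Tuesday (+1)
1902: Wednesday (+1)
November 26 falls on a Wednesday in 1902.

1902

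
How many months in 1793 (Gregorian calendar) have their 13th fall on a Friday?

2

Check the 13th of each month of 1793: Jan 13: Sun, Feb 13: Wed, Mar 13: Wed, Apr 13: Sat, May 13: Mon, Jun 13: Thu, Jul 13: Sat, Aug 13: Tue, Sep 13: Fri, Oct 13: Sun, Nov 13: Wed, Dec 13: Fri.
Friday occurs in September, December — 2 months.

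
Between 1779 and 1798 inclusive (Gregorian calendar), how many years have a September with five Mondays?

September has 30 days; it has five Mondays when Monday falls among the first (month-length − 28) days — i.e. when September 1 is one of Monday/Sunday.
September 1 by year: 1779:Wed 1780:Fri 1781:Sat 1782:Sun✓ 1783:Mon✓ 1784:Wed 1785:Thu 1786:Fri 1787:Sat 1788:Mon✓ 1789:Tue 1790:Wed 1791:Thu 1792:Sat 1793:Sun✓ 1794:Mon✓ 1795:Tue 1796:Thu 1797:Fri 1798:Sat
Years with five Mondays: 1782, 1783, 1788, 1793, 1794 → 5.

5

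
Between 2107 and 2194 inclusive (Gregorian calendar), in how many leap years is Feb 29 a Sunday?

3

Leap years in 2107–2194: 22 of them.
Feb 29 weekday advances by 5 (mod 7) from one leap year to the next four years later (or differs when a century non-leap intervenes).
Leap-day weekdays: 2108:Wed 2112:Mon 2116:Sat 2120:Thu 2124:Tue 2128:Sun✓ 2132:Fri 2136:Wed 2140:Mon 2144:Sat 2148:Thu 2152:Tue 2156:Sun✓ 2160:Fri 2164:Wed 2168:Mon 2172:Sat 2176:Thu 2180:Tue 2184:Sun✓ 2188:Fri 2192:Wed
Sunday: 2128, 2156, 2184 → 3.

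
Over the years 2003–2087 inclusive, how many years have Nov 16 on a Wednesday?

12

Track Nov 16's weekday year by year (advancing +1, or +2 across a Feb 29):
  2003: Sun  2004: Tue (+2)  2005: Wed (+1) ✓  2006: Thu (+1)  2007: Fri (+1)
  2008: Sun (+2)  2009: Mon (+1)  2010: Tue (+1)  2011: Wed (+1) ✓  2012: Fri (+2)
  2013: Sat (+1)  2014: Sun (+1)  2015: Mon (+1)  2016: Wed (+2) ✓  … (57 more years) …
  2074: Fri (+1)  2075: Sat (+1)  2076: Mon (+2)  2077: Tue (+1)  2078: Wed (+1) ✓
  2079: Thu (+1)  2080: Sat (+2)  2081: Sun (+1)  2082: Mon (+1)  2083: Tue (+1)
  2084: Thu (+2)  2085: Fri (+1)  2086: Sat (+1)  2087: Sun (+1)
Wednesday years: 2005, 2011, 2016, 2022, 2033, 2039, 2044, 2050, 2061, 2067, 2072, 2078 — 12 in total.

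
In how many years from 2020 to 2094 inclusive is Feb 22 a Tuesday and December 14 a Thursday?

Check each year's weekday for Feb 22 and December 14:
  2020: Sat/Mon  2021: Mon/Tue  2022: Tue/Wed  2023: Wed/Thu  2024: Thu/Sat  2025: Sat/Sun  2026: Sun/Mon  2027: Mon/Tue  2028: Tue/Thu ✓  2029: Thu/Fri  2030: Fri/Sat  2031: Sat/Sun  2032: Sun/Tue  2033: Tue/Wed  …(47 more)…  2081: Sat/Sun  2082: Sun/Mon  2083: Mon/Tue  2084: Tue/Thu ✓  2085: Thu/Fri  2086: Fri/Sat  2087: Sat/Sun  2088: Sun/Tue  2089: Tue/Wed  2090: Wed/Thu  2091: Thu/Fri  2092: Fri/Sun  2093: Sun/Mon  2094: Mon/Tue
Both conditions hold in: 2028, 2056, 2084 — 3.

3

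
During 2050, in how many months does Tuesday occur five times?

4

A month of length L has five Tuesdays iff its first Tuesday is on day ≤ L−28 (so day 1–3 in a 31-day month, 1–2 in a 30-day month, day 1 in a leap February).
Checking each month of 2050: Jan starts Sat (31d); Feb starts Tue (28d); Mar starts Tue (31d) ✓; Apr starts Fri (30d); May starts Sun (31d) ✓; Jun starts Wed (30d); Jul starts Fri (31d); Aug starts Mon (31d) ✓; Sep starts Thu (30d); Oct starts Sat (31d); Nov starts Tue (30d) ✓; Dec starts Thu (31d).
Five-Tuesday months: March, May, August, November → 4.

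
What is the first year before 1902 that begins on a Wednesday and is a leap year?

Jan 1 advances by 2 weekdays after a leap year and by 1 after a common year.
1902: Jan 1 is Wednesday.
1901: Tuesday
1900: Monday
1899: Sunday
1898: Saturday
1897: Friday
1896: Wednesday (leap)
1896 begins on a Wednesday and is a leap year.

1896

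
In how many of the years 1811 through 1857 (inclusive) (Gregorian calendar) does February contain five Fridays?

February has 28 days (29 in leap years); it has five Fridays when Friday falls among the first (month-length − 28) days — i.e. when February 1 is Friday in a leap year (never in a common year).
February 1 by year: 1811:Fri 1812:Sat 1813:Mon 1814:Tue 1815:Wed 1816:Thu 1817:Sat 1818:Sun 1819:Mon 1820:Tue 1821:Thu 1822:Fri 1823:Sat 1824:Sun 1825:Tue …(17 more)… 1843:Wed 1844:Thu 1845:Sat 1846:Sun 1847:Mon 1848:Tue 1849:Thu 1850:Fri 1851:Sat 1852:Sun 1853:Tue 1854:Wed 1855:Thu 1856:Fri✓ 1857:Sun
Years with five Fridays: 1828, 1856 → 2.

2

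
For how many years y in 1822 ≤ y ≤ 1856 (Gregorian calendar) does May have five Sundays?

May has 31 days; it has five Sundays when Sunday falls among the first (month-length − 28) days — i.e. when May 1 is one of Sunday/Saturday/Friday.
May 1 by year: 1822:Wed 1823:Thu 1824:Sat✓ 1825:Sun✓ 1826:Mon 1827:Tue 1828:Thu 1829:Fri✓ 1830:Sat✓ 1831:Sun✓ 1832:Tue 1833:Wed 1834:Thu 1835:Fri✓ 1836:Sun✓ …(5 more)… 1842:Sun✓ 1843:Mon 1844:Wed 1845:Thu 1846:Fri✓ 1847:Sat✓ 1848:Mon 1849:Tue 1850:Wed 1851:Thu 1852:Sat✓ 1853:Sun✓ 1854:Mon 1855:Tue 1856:Thu
Years with five Sundays: 1824, 1825, 1829, 1830, 1831, 1835, 1836, 1840, 1841, 1842, 1846, 1847, 1852, 1853 → 14.

14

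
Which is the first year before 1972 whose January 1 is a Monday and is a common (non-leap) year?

Jan 1 advances by 2 weekdays after a leap year and by 1 after a common year.
1972: Jan 1 is Saturday (leap).
1971: Friday
1970: Thursday
1969: Wednesday
1968: Monday (leap)
1967: Sunday
1966: Saturday
1965: Friday
1964: Wednesday (leap)
1963: Tuesday
1962: Monday
1962 begins on a Monday and is a common year.

1962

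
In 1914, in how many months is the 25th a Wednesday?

3

Check the 25th of each month of 1914: Jan 25: Sun, Feb 25: Wed, Mar 25: Wed, Apr 25: Sat, May 25: Mon, Jun 25: Thu, Jul 25: Sat, Aug 25: Tue, Sep 25: Fri, Oct 25: Sun, Nov 25: Wed, Dec 25: Fri.
Wednesday occurs in February, March, November — 3 months.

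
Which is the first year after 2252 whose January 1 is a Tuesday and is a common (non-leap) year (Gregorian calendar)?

Jan 1 advances by 2 weekdays after a leap year and by 1 after a common year.
2252: Jan 1 is Thursday (leap).
2253: Saturday
2254: Sunday
2255: Monday
2256: Tuesday (leap)
2257: Thursday
2258: Friday
2259: Saturday
2260: Sunday (leap)
2261: Tuesday
2261 begins on a Tuesday and is a common year.

2261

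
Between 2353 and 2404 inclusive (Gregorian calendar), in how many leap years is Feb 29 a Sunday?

2

Leap years in 2353–2404: 13 of them.
Feb 29 weekday advances by 5 (mod 7) from one leap year to the next four years later (or differs when a century non-leap intervenes).
Leap-day weekdays: 2356:Wed 2360:Mon 2364:Sat 2368:Thu 2372:Tue 2376:Sun✓ 2380:Fri 2384:Wed 2388:Mon 2392:Sat 2396:Thu 2400:Tue 2404:Sun✓
Sunday: 2376, 2404 → 2.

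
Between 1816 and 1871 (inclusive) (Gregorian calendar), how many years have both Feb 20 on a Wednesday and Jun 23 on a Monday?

Check each year's weekday for Feb 20 and Jun 23:
  1816: Tue/Sun  1817: Thu/Mon  1818: Fri/Tue  1819: Sat/Wed  1820: Sun/Fri  1821: Tue/Sat  1822: Wed/Sun  1823: Thu/Mon  1824: Fri/Wed  1825: Sun/Thu  1826: Mon/Fri  1827: Tue/Sat  1828: Wed/Mon ✓  1829: Fri/Tue  …(28 more)…  1858: Sat/Wed  1859: Sun/Thu  1860: Mon/Sat  1861: Wed/Sun  1862: Thu/Mon  1863: Fri/Tue  1864: Sat/Thu  1865: Mon/Fri  1866: Tue/Sat  1867: Wed/Sun  1868: Thu/Tue  1869: Sat/Wed  1870: Sun/Thu  1871: Mon/Fri
Both conditions hold in: 1828, 1856 — 2.

2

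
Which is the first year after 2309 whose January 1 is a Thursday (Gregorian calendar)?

Jan 1 advances by 2 weekdays after a leap year and by 1 after a common year.
2309: Jan 1 is Friday.
2310: Saturday
2311: Sunday
2312: Monday (leap)
2313: Wednesday
2314: Thursday
2314 begins on a Thursday

2314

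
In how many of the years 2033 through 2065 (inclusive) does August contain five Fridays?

14

August has 31 days; it has five Fridays when Friday falls among the first (month-length − 28) days — i.e. when August 1 is one of Friday/Thursday/Wednesday.
August 1 by year: 2033:Mon 2034:Tue 2035:Wed✓ 2036:Fri✓ 2037:Sat 2038:Sun 2039:Mon 2040:Wed✓ 2041:Thu✓ 2042:Fri✓ 2043:Sat 2044:Mon 2045:Tue 2046:Wed✓ 2047:Thu✓ …(3 more)… 2051:Tue 2052:Thu✓ 2053:Fri✓ 2054:Sat 2055:Sun 2056:Tue 2057:Wed✓ 2058:Thu✓ 2059:Fri✓ 2060:Sun 2061:Mon 2062:Tue 2063:Wed✓ 2064:Fri✓ 2065:Sat
Years with five Fridays: 2035, 2036, 2040, 2041, 2042, 2046, 2047, 2052, 2053, 2057, 2058, 2059, 2063, 2064 → 14.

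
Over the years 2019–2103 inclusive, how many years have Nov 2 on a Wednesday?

12

Track Nov 2's weekday year by year (advancing +1, or +2 across a Feb 29):
  2019: Sat  2020: Mon (+2)  2021: Tue (+1)  2022: Wed (+1) ✓  2023: Thu (+1)
  2024: Sat (+2)  2025: Sun (+1)  2026: Mon (+1)  2027: Tue (+1)  2028: Thu (+2)
  2029: Fri (+1)  2030: Sat (+1)  2031: Sun (+1)  2032: Tue (+2)  … (57 more years) …
  2090: Thu (+1)  2091: Fri (+1)  2092: Sun (+2)  2093: Mon (+1)  2094: Tue (+1)
  2095: Wed (+1) ✓  2096: Fri (+2)  2097: Sat (+1)  2098: Sun (+1)  2099: Mon (+1)
  2100: Tue (+1)  2101: Wed (+1) ✓  2102: Thu (+1)  2103: Fri (+1)
Wednesday years: 2022, 2033, 2039, 2044, 2050, 2061, 2067, 2072, 2078, 2089, 2095, 2101 — 12 in total.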